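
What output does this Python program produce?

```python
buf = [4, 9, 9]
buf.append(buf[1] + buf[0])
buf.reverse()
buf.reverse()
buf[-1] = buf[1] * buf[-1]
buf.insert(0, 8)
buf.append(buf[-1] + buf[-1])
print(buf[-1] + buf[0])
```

append buf[1]+buf[0] = 9+4 = 13 → [4, 9, 9, 13]
reverse → [13, 9, 9, 4]
reverse → [4, 9, 9, 13]
buf[-1] = buf[1]*buf[-1] = 9*13 = 117 → [4, 9, 9, 117]
insert 8 at 0 → [8, 4, 9, 9, 117]
append buf[-1]+buf[-1] = 117+117 = 234 → [8, 4, 9, 9, 117, 234]
buf[-1]+buf[0] = 234+8 = 242

242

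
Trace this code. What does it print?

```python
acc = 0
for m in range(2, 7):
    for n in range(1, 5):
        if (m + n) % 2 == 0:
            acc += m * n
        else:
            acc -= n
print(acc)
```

m=2,n=1: odd sum, acc = 0-1 = -1
m=2,n=2: even sum, acc = (-1)+4 = 3
m=2,n=3: odd sum, acc = 3-3 = 0
m=2,n=4: even sum, acc = 0+8 = 8
m=3,n=1: even sum, acc = 8+3 = 11
m=3,n=2: odd sum, acc = 11-2 = 9
m=3,n=3: even sum, acc = 9+9 = 18
m=3,n=4: odd sum, acc = 18-4 = 14
m=4,n=1: odd sum, acc = 14-1 = 13
m=4,n=2: even sum, acc = 13+8 = 21
m=4,n=3: odd sum, acc = 21-3 = 18
m=4,n=4: even sum, acc = 18+16 = 34
m=5,n=1: even sum, acc = 34+5 = 39
m=5,n=2: odd sum, acc = 39-2 = 37
m=5,n=3: even sum, acc = 37+15 = 52
m=5,n=4: odd sum, acc = 52-4 = 48
m=6,n=1: odd sum, acc = 48-1 = 47
m=6,n=2: even sum, acc = 47+12 = 59
m=6,n=3: odd sum, acc = 59-3 = 56
m=6,n=4: even sum, acc = 56+24 = 80

80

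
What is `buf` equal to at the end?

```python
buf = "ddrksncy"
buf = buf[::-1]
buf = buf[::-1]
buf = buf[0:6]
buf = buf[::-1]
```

reverse → 'ycnskrdd'
reverse → 'ddrksncy'
slice [0:6] → 'ddrksn'
reverse → 'nskrdd'

'nskrdd'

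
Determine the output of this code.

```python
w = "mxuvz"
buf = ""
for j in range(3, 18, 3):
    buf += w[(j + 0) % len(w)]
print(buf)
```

j=3: add w[3]='v' → 'v'
j=6: add w[1]='x' → 'vx'
j=9: add w[4]='z' → 'vxz'
j=12: add w[2]='u' → 'vxzu'
j=15: add w[0]='m' → 'vxzum'

vxzum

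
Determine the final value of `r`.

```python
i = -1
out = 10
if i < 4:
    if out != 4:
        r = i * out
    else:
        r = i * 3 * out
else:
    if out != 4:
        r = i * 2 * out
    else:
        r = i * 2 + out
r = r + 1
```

-9

i=-1, out=10
i < 4 is True; out != 4 is True
→ r = i * out = -10
r = (-10)+1 = -9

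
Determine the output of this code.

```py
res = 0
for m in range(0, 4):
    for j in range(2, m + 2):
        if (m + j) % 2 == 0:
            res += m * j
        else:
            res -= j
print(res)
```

m=1,j=2: odd sum, res = 0-2 = -2
m=2,j=2: even sum, res = (-2)+4 = 2
m=2,j=3: odd sum, res = 2-3 = -1
m=3,j=2: odd sum, res = (-1)-2 = -3
m=3,j=3: even sum, res = (-3)+9 = 6
m=3,j=4: odd sum, res = 6-4 = 2

2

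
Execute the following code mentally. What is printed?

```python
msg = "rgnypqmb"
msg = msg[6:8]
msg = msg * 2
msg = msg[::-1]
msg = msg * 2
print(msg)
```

bmbmbmbm

slice [6:8] → 'mb'
repeat ×2 → 'mbmb'
reverse → 'bmbm'
repeat ×2 → 'bmbmbmbm'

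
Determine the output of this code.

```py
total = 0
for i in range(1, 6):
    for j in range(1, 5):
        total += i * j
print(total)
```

i=1,j=1: total = 0+1 = 1
i=1,j=2: total = 1+2 = 3
i=1,j=3: total = 3+3 = 6
i=1,j=4: total = 6+4 = 10
i=2,j=1: total = 10+2 = 12
i=2,j=2: total = 12+4 = 16
i=2,j=3: total = 16+6 = 22
i=2,j=4: total = 22+8 = 30
i=3,j=1: total = 30+3 = 33
i=3,j=2: total = 33+6 = 39
i=3,j=3: total = 39+9 = 48
i=3,j=4: total = 48+12 = 60
i=4,j=1: total = 60+4 = 64
i=4,j=2: total = 64+8 = 72
i=4,j=3: total = 72+12 = 84
i=4,j=4: total = 84+16 = 100
i=5,j=1: total = 100+5 = 105
i=5,j=2: total = 105+10 = 115
i=5,j=3: total = 115+15 = 130
i=5,j=4: total = 130+20 = 150

150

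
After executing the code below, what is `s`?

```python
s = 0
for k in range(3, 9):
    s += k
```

k=3: s = 0+3 = 3
k=4: s = 3+4 = 7
k=5: s = 7+5 = 12
k=6: s = 12+6 = 18
k=7: s = 18+7 = 25
k=8: s = 25+8 = 33

33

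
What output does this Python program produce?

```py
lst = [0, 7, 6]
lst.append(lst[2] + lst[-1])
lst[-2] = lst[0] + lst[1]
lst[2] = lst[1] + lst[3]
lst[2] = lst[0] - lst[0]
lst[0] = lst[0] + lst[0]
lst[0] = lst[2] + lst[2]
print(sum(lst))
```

19

append lst[2]+lst[-1] = 6+6 = 12 → [0, 7, 6, 12]
lst[-2] = lst[0]+lst[1] = 0+7 = 7 → [0, 7, 7, 12]
lst[2] = lst[1]+lst[3] = 7+12 = 19 → [0, 7, 19, 12]
lst[2] = lst[0]-lst[0] = 0-0 = 0 → [0, 7, 0, 12]
lst[0] = lst[0]+lst[0] = 0+0 = 0 → [0, 7, 0, 12]
lst[0] = lst[2]+lst[2] = 0+0 = 0 → [0, 7, 0, 12]
sum = 19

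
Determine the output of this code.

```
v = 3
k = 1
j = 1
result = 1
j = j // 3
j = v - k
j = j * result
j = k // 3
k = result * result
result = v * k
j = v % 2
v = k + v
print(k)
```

j = 1//3 = 0
j = 3-1 = 2
j = 2*1 = 2
j = 1//3 = 0
k = 1*1 = 1
result = 3*1 = 3
j = 3%2 = 1
v = 1+3 = 4

1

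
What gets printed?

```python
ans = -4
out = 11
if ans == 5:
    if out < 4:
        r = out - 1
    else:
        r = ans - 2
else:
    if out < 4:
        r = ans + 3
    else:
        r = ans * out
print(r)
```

ans=-4, out=11
ans == 5 is False; out < 4 is False
→ r = ans * out = -44

-44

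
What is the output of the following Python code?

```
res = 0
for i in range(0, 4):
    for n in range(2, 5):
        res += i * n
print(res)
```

54

i=0,n=2: res = 0+0 = 0
i=0,n=3: res = 0+0 = 0
i=0,n=4: res = 0+0 = 0
i=1,n=2: res = 0+2 = 2
i=1,n=3: res = 2+3 = 5
i=1,n=4: res = 5+4 = 9
i=2,n=2: res = 9+4 = 13
i=2,n=3: res = 13+6 = 19
i=2,n=4: res = 19+8 = 27
i=3,n=2: res = 27+6 = 33
i=3,n=3: res = 33+9 = 42
i=3,n=4: res = 42+12 = 54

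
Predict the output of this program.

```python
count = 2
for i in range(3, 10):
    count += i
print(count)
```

i=3: count = 2+3 = 5
i=4: count = 5+4 = 9
i=5: count = 9+5 = 14
i=6: count = 14+6 = 20
i=7: count = 20+7 = 27
i=8: count = 27+8 = 35
i=9: count = 35+9 = 44

44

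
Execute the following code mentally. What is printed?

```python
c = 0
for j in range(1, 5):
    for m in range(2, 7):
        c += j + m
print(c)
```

j=1,m=2: c = 0+3 = 3
j=1,m=3: c = 3+4 = 7
j=1,m=4: c = 7+5 = 12
j=1,m=5: c = 12+6 = 18
j=1,m=6: c = 18+7 = 25
j=2,m=2: c = 25+4 = 29
j=2,m=3: c = 29+5 = 34
j=2,m=4: c = 34+6 = 40
j=2,m=5: c = 40+7 = 47
j=2,m=6: c = 47+8 = 55
j=3,m=2: c = 55+5 = 60
j=3,m=3: c = 60+6 = 66
j=3,m=4: c = 66+7 = 73
j=3,m=5: c = 73+8 = 81
j=3,m=6: c = 81+9 = 90
j=4,m=2: c = 90+6 = 96
j=4,m=3: c = 96+7 = 103
j=4,m=4: c = 103+8 = 111
j=4,m=5: c = 111+9 = 120
j=4,m=6: c = 120+10 = 130

130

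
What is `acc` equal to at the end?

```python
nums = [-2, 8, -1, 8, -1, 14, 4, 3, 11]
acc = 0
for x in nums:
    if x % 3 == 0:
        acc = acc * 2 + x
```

x=-2: not %3==0
x=8: not %3==0
x=-1: not %3==0
x=8: not %3==0
x=-1: not %3==0
x=14: not %3==0
x=4: not %3==0
x=3: %3==0, acc = 0*2+3 = 3
x=11: not %3==0

3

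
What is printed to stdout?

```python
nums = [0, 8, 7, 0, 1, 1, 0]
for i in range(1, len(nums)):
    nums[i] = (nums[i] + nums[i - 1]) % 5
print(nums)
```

[0, 3, 0, 0, 1, 2, 2]

i=1: nums[1] = (8+0)%5 = 3 → [0, 3, 7, 0, 1, 1, 0]
i=2: nums[2] = (7+3)%5 = 0 → [0, 3, 0, 0, 1, 1, 0]
i=3: nums[3] = (0+0)%5 = 0 → [0, 3, 0, 0, 1, 1, 0]
i=4: nums[4] = (1+0)%5 = 1 → [0, 3, 0, 0, 1, 1, 0]
i=5: nums[5] = (1+1)%5 = 2 → [0, 3, 0, 0, 1, 2, 0]
i=6: nums[6] = (0+2)%5 = 2 → [0, 3, 0, 0, 1, 2, 2]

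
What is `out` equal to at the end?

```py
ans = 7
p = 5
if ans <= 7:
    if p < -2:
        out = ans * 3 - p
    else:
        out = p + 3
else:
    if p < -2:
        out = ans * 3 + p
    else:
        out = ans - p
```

8

ans=7, p=5
ans <= 7 is True; p < -2 is False
→ out = p + 3 = 8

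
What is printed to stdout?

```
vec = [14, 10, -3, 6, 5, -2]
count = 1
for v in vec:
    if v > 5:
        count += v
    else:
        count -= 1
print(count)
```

28

v=14: >5, count = 1+14 = 15
v=10: >5, count = 15+10 = 25
v=-3: not >5, count = 25-1 = 24
v=6: >5, count = 24+6 = 30
v=5: not >5, count = 30-1 = 29
v=-2: not >5, count = 29-1 = 28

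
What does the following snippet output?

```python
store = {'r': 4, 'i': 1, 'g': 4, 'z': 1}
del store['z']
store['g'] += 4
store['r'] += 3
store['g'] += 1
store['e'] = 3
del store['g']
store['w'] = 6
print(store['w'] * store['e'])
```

del 'z' → {'r': 4, 'i': 1, 'g': 4}
store['g'] = 4+4 = 8 → {'r': 4, 'i': 1, 'g': 8}
store['r'] = 4+3 = 7 → {'r': 7, 'i': 1, 'g': 8}
store['g'] = 8+1 = 9 → {'r': 7, 'i': 1, 'g': 9}
store['e'] = 3 → {'r': 7, 'i': 1, 'g': 9, 'e': 3}
del 'g' → {'r': 7, 'i': 1, 'e': 3}
store['w'] = 6 → {'r': 7, 'i': 1, 'e': 3, 'w': 6}
store['w']*store['e'] = 6*3 = 18

18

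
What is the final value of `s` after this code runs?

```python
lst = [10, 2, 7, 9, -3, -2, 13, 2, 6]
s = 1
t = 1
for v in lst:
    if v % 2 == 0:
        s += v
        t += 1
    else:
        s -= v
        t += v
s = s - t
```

-39

v=10: even, s = 1+10 = 11; t=2
v=2: even, s = 11+2 = 13; t=3
v=7: not even, s = 13-7 = 6; t=10
v=9: not even, s = 6-9 = -3; t=19
v=-3: not even, s = (-3)-(-3) = 0; t=16
v=-2: even, s = 0+(-2) = -2; t=17
v=13: not even, s = (-2)-13 = -15; t=30
v=2: even, s = (-15)+2 = -13; t=31
v=6: even, s = (-13)+6 = -7; t=32
s-t = (-7)-32 = -39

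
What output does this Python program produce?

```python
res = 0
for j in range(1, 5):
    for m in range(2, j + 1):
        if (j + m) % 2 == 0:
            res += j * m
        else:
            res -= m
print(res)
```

j=2,m=2: even sum, res = 0+4 = 4
j=3,m=2: odd sum, res = 4-2 = 2
j=3,m=3: even sum, res = 2+9 = 11
j=4,m=2: even sum, res = 11+8 = 19
j=4,m=3: odd sum, res = 19-3 = 16
j=4,m=4: even sum, res = 16+16 = 32

32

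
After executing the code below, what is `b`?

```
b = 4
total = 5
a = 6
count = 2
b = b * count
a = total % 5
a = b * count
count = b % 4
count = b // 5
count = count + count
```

b = 4*2 = 8
a = 5%5 = 0
a = 8*2 = 16
count = 8%4 = 0
count = 8//5 = 1
count = 1+1 = 2

8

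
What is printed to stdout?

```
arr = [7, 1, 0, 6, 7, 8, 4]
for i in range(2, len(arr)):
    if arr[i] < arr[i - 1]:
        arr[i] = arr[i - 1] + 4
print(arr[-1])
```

i=2: 0<1, arr[2] = 1+4 = 5 → [7, 1, 5, 6, 7, 8, 4]
i=3: 6>=5, unchanged → [7, 1, 5, 6, 7, 8, 4]
i=4: 7>=6, unchanged → [7, 1, 5, 6, 7, 8, 4]
i=5: 8>=7, unchanged → [7, 1, 5, 6, 7, 8, 4]
i=6: 4<8, arr[6] = 8+4 = 12 → [7, 1, 5, 6, 7, 8, 12]

12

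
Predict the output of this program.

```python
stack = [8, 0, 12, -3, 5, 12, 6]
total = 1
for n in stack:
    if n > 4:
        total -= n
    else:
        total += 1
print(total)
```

-40

n=8: >4, total = 1-8 = -7
n=0: not >4, total = (-7)+1 = -6
n=12: >4, total = (-6)-12 = -18
n=-3: not >4, total = (-18)+1 = -17
n=5: >4, total = (-17)-5 = -22
n=12: >4, total = (-22)-12 = -34
n=6: >4, total = (-34)-6 = -40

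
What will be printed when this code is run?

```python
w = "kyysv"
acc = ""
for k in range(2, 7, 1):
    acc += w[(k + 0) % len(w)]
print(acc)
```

ysvky

k=2: add w[2]='y' → 'y'
k=3: add w[3]='s' → 'ys'
k=4: add w[4]='v' → 'ysv'
k=5: add w[0]='k' → 'ysvk'
k=6: add w[1]='y' → 'ysvky'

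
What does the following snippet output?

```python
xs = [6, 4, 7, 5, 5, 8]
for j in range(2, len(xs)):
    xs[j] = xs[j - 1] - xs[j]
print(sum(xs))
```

j=2: xs[2] = 4-7 = -3 → [6, 4, -3, 5, 5, 8]
j=3: xs[3] = (-3)-5 = -8 → [6, 4, -3, -8, 5, 8]
j=4: xs[4] = (-8)-5 = -13 → [6, 4, -3, -8, -13, 8]
j=5: xs[5] = (-13)-8 = -21 → [6, 4, -3, -8, -13, -21]
sum = -35

-35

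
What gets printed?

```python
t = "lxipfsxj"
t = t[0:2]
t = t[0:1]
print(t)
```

l

slice [0:2] → 'lx'
slice [0:1] → 'l'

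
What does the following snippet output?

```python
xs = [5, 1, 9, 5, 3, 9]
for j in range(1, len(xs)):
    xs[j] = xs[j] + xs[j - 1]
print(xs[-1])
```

j=1: xs[1] = 1+5 = 6 → [5, 6, 9, 5, 3, 9]
j=2: xs[2] = 9+6 = 15 → [5, 6, 15, 5, 3, 9]
j=3: xs[3] = 5+15 = 20 → [5, 6, 15, 20, 3, 9]
j=4: xs[4] = 3+20 = 23 → [5, 6, 15, 20, 23, 9]
j=5: xs[5] = 9+23 = 32 → [5, 6, 15, 20, 23, 32]

32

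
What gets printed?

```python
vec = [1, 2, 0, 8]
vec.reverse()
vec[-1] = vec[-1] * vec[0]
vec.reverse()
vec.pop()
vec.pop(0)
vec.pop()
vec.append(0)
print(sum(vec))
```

2

reverse → [8, 0, 2, 1]
vec[-1] = vec[-1]*vec[0] = 1*8 = 8 → [8, 0, 2, 8]
reverse → [8, 2, 0, 8]
pop() removes 8 → [8, 2, 0]
pop(0) removes 8 → [2, 0]
pop() removes 0 → [2]
append 0 → [2, 0]
sum = 2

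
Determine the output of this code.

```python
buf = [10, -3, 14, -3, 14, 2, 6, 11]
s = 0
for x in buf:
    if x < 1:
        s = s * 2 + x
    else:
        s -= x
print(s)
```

-110

x=10: not <1, s = 0-10 = -10
x=-3: <1, s = (-10)*2+(-3) = -23
x=14: not <1, s = (-23)-14 = -37
x=-3: <1, s = (-37)*2+(-3) = -77
x=14: not <1, s = (-77)-14 = -91
x=2: not <1, s = (-91)-2 = -93
x=6: not <1, s = (-93)-6 = -99
x=11: not <1, s = (-99)-11 = -110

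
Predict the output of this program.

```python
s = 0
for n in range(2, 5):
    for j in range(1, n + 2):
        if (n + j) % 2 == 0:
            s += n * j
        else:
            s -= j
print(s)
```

n=2,j=1: odd sum, s = 0-1 = -1
n=2,j=2: even sum, s = (-1)+4 = 3
n=2,j=3: odd sum, s = 3-3 = 0
n=3,j=1: even sum, s = 0+3 = 3
n=3,j=2: odd sum, s = 3-2 = 1
n=3,j=3: even sum, s = 1+9 = 10
n=3,j=4: odd sum, s = 10-4 = 6
n=4,j=1: odd sum, s = 6-1 = 5
n=4,j=2: even sum, s = 5+8 = 13
n=4,j=3: odd sum, s = 13-3 = 10
n=4,j=4: even sum, s = 10+16 = 26
n=4,j=5: odd sum, s = 26-5 = 21

21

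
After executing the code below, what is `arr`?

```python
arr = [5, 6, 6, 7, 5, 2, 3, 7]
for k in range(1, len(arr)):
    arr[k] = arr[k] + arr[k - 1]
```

[5, 11, 17, 24, 29, 31, 34, 41]

k=1: arr[1] = 6+5 = 11 → [5, 11, 6, 7, 5, 2, 3, 7]
k=2: arr[2] = 6+11 = 17 → [5, 11, 17, 7, 5, 2, 3, 7]
k=3: arr[3] = 7+17 = 24 → [5, 11, 17, 24, 5, 2, 3, 7]
k=4: arr[4] = 5+24 = 29 → [5, 11, 17, 24, 29, 2, 3, 7]
k=5: arr[5] = 2+29 = 31 → [5, 11, 17, 24, 29, 31, 3, 7]
k=6: arr[6] = 3+31 = 34 → [5, 11, 17, 24, 29, 31, 34, 7]
k=7: arr[7] = 7+34 = 41 → [5, 11, 17, 24, 29, 31, 34, 41]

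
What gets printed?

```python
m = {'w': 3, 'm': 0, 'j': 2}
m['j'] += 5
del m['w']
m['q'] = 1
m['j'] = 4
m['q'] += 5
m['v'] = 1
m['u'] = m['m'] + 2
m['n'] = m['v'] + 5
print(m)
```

{'m': 0, 'j': 4, 'q': 6, 'v': 1, 'u': 2, 'n': 6}

m['j'] = 2+5 = 7 → {'w': 3, 'm': 0, 'j': 7}
del 'w' → {'m': 0, 'j': 7}
m['q'] = 1 → {'m': 0, 'j': 7, 'q': 1}
m['j'] = 4 → {'m': 0, 'j': 4, 'q': 1}
m['q'] = 1+5 = 6 → {'m': 0, 'j': 4, 'q': 6}
m['v'] = 1 → {'m': 0, 'j': 4, 'q': 6, 'v': 1}
m['u'] = m['m']+2 = 2 → {'m': 0, 'j': 4, 'q': 6, 'v': 1, 'u': 2}
m['n'] = m['v']+5 = 6 → {'m': 0, 'j': 4, 'q': 6, 'v': 1, 'u': 2, 'n': 6}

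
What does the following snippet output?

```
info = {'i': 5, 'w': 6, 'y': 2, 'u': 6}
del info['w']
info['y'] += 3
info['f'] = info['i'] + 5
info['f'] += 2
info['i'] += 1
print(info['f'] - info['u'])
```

6

del 'w' → {'i': 5, 'y': 2, 'u': 6}
info['y'] = 2+3 = 5 → {'i': 5, 'y': 5, 'u': 6}
info['f'] = info['i']+5 = 10 → {'i': 5, 'y': 5, 'u': 6, 'f': 10}
info['f'] = 10+2 = 12 → {'i': 5, 'y': 5, 'u': 6, 'f': 12}
info['i'] = 5+1 = 6 → {'i': 6, 'y': 5, 'u': 6, 'f': 12}
info['f']-info['u'] = 12-6 = 6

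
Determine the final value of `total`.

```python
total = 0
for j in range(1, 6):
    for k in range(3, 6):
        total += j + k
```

105

j=1,k=3: total = 0+4 = 4
j=1,k=4: total = 4+5 = 9
j=1,k=5: total = 9+6 = 15
j=2,k=3: total = 15+5 = 20
j=2,k=4: total = 20+6 = 26
j=2,k=5: total = 26+7 = 33
j=3,k=3: total = 33+6 = 39
j=3,k=4: total = 39+7 = 46
j=3,k=5: total = 46+8 = 54
j=4,k=3: total = 54+7 = 61
j=4,k=4: total = 61+8 = 69
j=4,k=5: total = 69+9 = 78
j=5,k=3: total = 78+8 = 86
j=5,k=4: total = 86+9 = 95
j=5,k=5: total = 95+10 = 105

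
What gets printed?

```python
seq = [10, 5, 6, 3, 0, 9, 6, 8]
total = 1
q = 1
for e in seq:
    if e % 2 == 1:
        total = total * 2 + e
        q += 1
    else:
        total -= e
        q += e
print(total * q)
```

-2550

e=10: not odd, total = 1-10 = -9; q=11
e=5: odd, total = (-9)*2+5 = -13; q=12
e=6: not odd, total = (-13)-6 = -19; q=18
e=3: odd, total = (-19)*2+3 = -35; q=19
e=0: not odd, total = (-35)-0 = -35; q=19
e=9: odd, total = (-35)*2+9 = -61; q=20
e=6: not odd, total = (-61)-6 = -67; q=26
e=8: not odd, total = (-67)-8 = -75; q=34
total*q = (-75)*34 = -2550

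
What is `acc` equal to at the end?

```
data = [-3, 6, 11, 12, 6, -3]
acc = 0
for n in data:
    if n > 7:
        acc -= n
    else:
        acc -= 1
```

n=-3: not >7, acc = 0-1 = -1
n=6: not >7, acc = (-1)-1 = -2
n=11: >7, acc = (-2)-11 = -13
n=12: >7, acc = (-13)-12 = -25
n=6: not >7, acc = (-25)-1 = -26
n=-3: not >7, acc = (-26)-1 = -27

-27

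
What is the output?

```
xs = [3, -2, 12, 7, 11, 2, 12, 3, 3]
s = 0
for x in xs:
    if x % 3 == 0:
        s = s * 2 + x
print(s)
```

x=3: %3==0, s = 0*2+3 = 3
x=-2: not %3==0
x=12: %3==0, s = 3*2+12 = 18
x=7: not %3==0
x=11: not %3==0
x=2: not %3==0
x=12: %3==0, s = 18*2+12 = 48
x=3: %3==0, s = 48*2+3 = 99
x=3: %3==0, s = 99*2+3 = 201

201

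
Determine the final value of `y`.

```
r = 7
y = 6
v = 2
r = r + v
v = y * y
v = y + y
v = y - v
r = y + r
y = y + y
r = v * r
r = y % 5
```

r = 7+2 = 9
v = 6*6 = 36
v = 6+6 = 12
v = 6-12 = -6
r = 6+9 = 15
y = 6+6 = 12
r = (-6)*15 = -90
r = 12%5 = 2

12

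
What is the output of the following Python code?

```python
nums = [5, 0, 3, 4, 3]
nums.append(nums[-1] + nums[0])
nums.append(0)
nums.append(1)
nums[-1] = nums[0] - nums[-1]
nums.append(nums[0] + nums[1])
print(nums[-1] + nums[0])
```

10

append nums[-1]+nums[0] = 3+5 = 8 → [5, 0, 3, 4, 3, 8]
append 0 → [5, 0, 3, 4, 3, 8, 0]
append 1 → [5, 0, 3, 4, 3, 8, 0, 1]
nums[-1] = nums[0]-nums[-1] = 5-1 = 4 → [5, 0, 3, 4, 3, 8, 0, 4]
append nums[0]+nums[1] = 5+0 = 5 → [5, 0, 3, 4, 3, 8, 0, 4, 5]
nums[-1]+nums[0] = 5+5 = 10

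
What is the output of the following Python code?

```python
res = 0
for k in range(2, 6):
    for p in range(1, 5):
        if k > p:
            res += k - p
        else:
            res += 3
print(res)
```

38

k=2,p=1: 2>1, res = 0+1 = 1
k=2,p=2: not 2>2, res = 1+3 = 4
k=2,p=3: not 2>3, res = 4+3 = 7
k=2,p=4: not 2>4, res = 7+3 = 10
k=3,p=1: 3>1, res = 10+2 = 12
k=3,p=2: 3>2, res = 12+1 = 13
k=3,p=3: not 3>3, res = 13+3 = 16
k=3,p=4: not 3>4, res = 16+3 = 19
k=4,p=1: 4>1, res = 19+3 = 22
k=4,p=2: 4>2, res = 22+2 = 24
k=4,p=3: 4>3, res = 24+1 = 25
k=4,p=4: not 4>4, res = 25+3 = 28
k=5,p=1: 5>1, res = 28+4 = 32
k=5,p=2: 5>2, res = 32+3 = 35
k=5,p=3: 5>3, res = 35+2 = 37
k=5,p=4: 5>4, res = 37+1 = 38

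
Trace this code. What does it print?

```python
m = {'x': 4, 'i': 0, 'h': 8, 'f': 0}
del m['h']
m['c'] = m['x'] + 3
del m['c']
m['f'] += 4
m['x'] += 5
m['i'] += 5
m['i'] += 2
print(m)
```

del 'h' → {'x': 4, 'i': 0, 'f': 0}
m['c'] = m['x']+3 = 7 → {'x': 4, 'i': 0, 'f': 0, 'c': 7}
del 'c' → {'x': 4, 'i': 0, 'f': 0}
m['f'] = 0+4 = 4 → {'x': 4, 'i': 0, 'f': 4}
m['x'] = 4+5 = 9 → {'x': 9, 'i': 0, 'f': 4}
m['i'] = 0+5 = 5 → {'x': 9, 'i': 5, 'f': 4}
m['i'] = 5+2 = 7 → {'x': 9, 'i': 7, 'f': 4}

{'x': 9, 'i': 7, 'f': 4}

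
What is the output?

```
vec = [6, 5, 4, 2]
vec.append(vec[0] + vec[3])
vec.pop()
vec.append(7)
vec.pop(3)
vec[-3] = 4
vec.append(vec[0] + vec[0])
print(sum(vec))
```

append vec[0]+vec[3] = 6+2 = 8 → [6, 5, 4, 2, 8]
pop() removes 8 → [6, 5, 4, 2]
append 7 → [6, 5, 4, 2, 7]
pop(3) removes 2 → [6, 5, 4, 7]
vec[-3] = 4 → [6, 4, 4, 7]
append vec[0]+vec[0] = 6+6 = 12 → [6, 4, 4, 7, 12]
sum = 33

33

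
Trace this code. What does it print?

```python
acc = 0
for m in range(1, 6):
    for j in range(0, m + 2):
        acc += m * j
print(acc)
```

210

m=1,j=0: acc = 0+0 = 0
m=1,j=1: acc = 0+1 = 1
m=1,j=2: acc = 1+2 = 3
m=2,j=0: acc = 3+0 = 3
m=2,j=1: acc = 3+2 = 5
m=2,j=2: acc = 5+4 = 9
m=2,j=3: acc = 9+6 = 15
m=3,j=0: acc = 15+0 = 15
m=3,j=1: acc = 15+3 = 18
m=3,j=2: acc = 18+6 = 24
m=3,j=3: acc = 24+9 = 33
m=3,j=4: acc = 33+12 = 45
m=4,j=0: acc = 45+0 = 45
m=4,j=1: acc = 45+4 = 49
m=4,j=2: acc = 49+8 = 57
m=4,j=3: acc = 57+12 = 69
m=4,j=4: acc = 69+16 = 85
m=4,j=5: acc = 85+20 = 105
m=5,j=0: acc = 105+0 = 105
m=5,j=1: acc = 105+5 = 110
m=5,j=2: acc = 110+10 = 120
m=5,j=3: acc = 120+15 = 135
m=5,j=4: acc = 135+20 = 155
m=5,j=5: acc = 155+25 = 180
m=5,j=6: acc = 180+30 = 210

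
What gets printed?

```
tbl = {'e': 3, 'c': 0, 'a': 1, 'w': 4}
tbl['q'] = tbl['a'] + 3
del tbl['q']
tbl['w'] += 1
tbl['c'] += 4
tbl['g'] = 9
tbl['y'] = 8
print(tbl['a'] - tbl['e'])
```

-2

tbl['q'] = tbl['a']+3 = 4 → {'e': 3, 'c': 0, 'a': 1, 'w': 4, 'q': 4}
del 'q' → {'e': 3, 'c': 0, 'a': 1, 'w': 4}
tbl['w'] = 4+1 = 5 → {'e': 3, 'c': 0, 'a': 1, 'w': 5}
tbl['c'] = 0+4 = 4 → {'e': 3, 'c': 4, 'a': 1, 'w': 5}
tbl['g'] = 9 → {'e': 3, 'c': 4, 'a': 1, 'w': 5, 'g': 9}
tbl['y'] = 8 → {'e': 3, 'c': 4, 'a': 1, 'w': 5, 'g': 9, 'y': 8}
tbl['a']-tbl['e'] = 1-3 = -2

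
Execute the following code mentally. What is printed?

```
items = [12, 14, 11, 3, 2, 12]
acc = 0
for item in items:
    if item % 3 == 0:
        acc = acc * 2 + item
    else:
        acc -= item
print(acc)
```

-38

item=12: %3==0, acc = 0*2+12 = 12
item=14: not %3==0, acc = 12-14 = -2
item=11: not %3==0, acc = (-2)-11 = -13
item=3: %3==0, acc = (-13)*2+3 = -23
item=2: not %3==0, acc = (-23)-2 = -25
item=12: %3==0, acc = (-25)*2+12 = -38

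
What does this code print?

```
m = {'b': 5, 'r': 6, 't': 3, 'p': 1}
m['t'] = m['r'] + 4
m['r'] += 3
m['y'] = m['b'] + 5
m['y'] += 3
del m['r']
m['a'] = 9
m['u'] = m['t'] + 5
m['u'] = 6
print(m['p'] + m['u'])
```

m['t'] = m['r']+4 = 10 → {'b': 5, 'r': 6, 't': 10, 'p': 1}
m['r'] = 6+3 = 9 → {'b': 5, 'r': 9, 't': 10, 'p': 1}
m['y'] = m['b']+5 = 10 → {'b': 5, 'r': 9, 't': 10, 'p': 1, 'y': 10}
m['y'] = 10+3 = 13 → {'b': 5, 'r': 9, 't': 10, 'p': 1, 'y': 13}
del 'r' → {'b': 5, 't': 10, 'p': 1, 'y': 13}
m['a'] = 9 → {'b': 5, 't': 10, 'p': 1, 'y': 13, 'a': 9}
m['u'] = m['t']+5 = 15 → {'b': 5, 't': 10, 'p': 1, 'y': 13, 'a': 9, 'u': 15}
m['u'] = 6 → {'b': 5, 't': 10, 'p': 1, 'y': 13, 'a': 9, 'u': 6}
m['p']+m['u'] = 1+6 = 7

7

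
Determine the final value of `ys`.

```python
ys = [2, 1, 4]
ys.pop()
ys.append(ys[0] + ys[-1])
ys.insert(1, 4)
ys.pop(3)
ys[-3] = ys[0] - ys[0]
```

[0, 4, 1]

pop() removes 4 → [2, 1]
append ys[0]+ys[-1] = 2+1 = 3 → [2, 1, 3]
insert 4 at 1 → [2, 4, 1, 3]
pop(3) removes 3 → [2, 4, 1]
ys[-3] = ys[0]-ys[0] = 2-2 = 0 → [0, 4, 1]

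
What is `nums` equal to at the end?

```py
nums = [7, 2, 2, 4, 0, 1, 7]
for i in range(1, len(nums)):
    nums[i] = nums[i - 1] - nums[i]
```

[7, 5, 3, -1, -1, -2, -9]

i=1: nums[1] = 7-2 = 5 → [7, 5, 2, 4, 0, 1, 7]
i=2: nums[2] = 5-2 = 3 → [7, 5, 3, 4, 0, 1, 7]
i=3: nums[3] = 3-4 = -1 → [7, 5, 3, -1, 0, 1, 7]
i=4: nums[4] = (-1)-0 = -1 → [7, 5, 3, -1, -1, 1, 7]
i=5: nums[5] = (-1)-1 = -2 → [7, 5, 3, -1, -1, -2, 7]
i=6: nums[6] = (-2)-7 = -9 → [7, 5, 3, -1, -1, -2, -9]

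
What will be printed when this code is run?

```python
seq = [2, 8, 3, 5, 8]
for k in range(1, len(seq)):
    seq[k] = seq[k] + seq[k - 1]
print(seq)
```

[2, 10, 13, 18, 26]

k=1: seq[1] = 8+2 = 10 → [2, 10, 3, 5, 8]
k=2: seq[2] = 3+10 = 13 → [2, 10, 13, 5, 8]
k=3: seq[3] = 5+13 = 18 → [2, 10, 13, 18, 8]
k=4: seq[4] = 8+18 = 26 → [2, 10, 13, 18, 26]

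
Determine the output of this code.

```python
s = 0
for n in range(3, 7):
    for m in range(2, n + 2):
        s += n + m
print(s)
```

n=3,m=2: s = 0+5 = 5
n=3,m=3: s = 5+6 = 11
n=3,m=4: s = 11+7 = 18
n=4,m=2: s = 18+6 = 24
n=4,m=3: s = 24+7 = 31
n=4,m=4: s = 31+8 = 39
n=4,m=5: s = 39+9 = 48
n=5,m=2: s = 48+7 = 55
n=5,m=3: s = 55+8 = 63
n=5,m=4: s = 63+9 = 72
n=5,m=5: s = 72+10 = 82
n=5,m=6: s = 82+11 = 93
n=6,m=2: s = 93+8 = 101
n=6,m=3: s = 101+9 = 110
n=6,m=4: s = 110+10 = 120
n=6,m=5: s = 120+11 = 131
n=6,m=6: s = 131+12 = 143
n=6,m=7: s = 143+13 = 156

156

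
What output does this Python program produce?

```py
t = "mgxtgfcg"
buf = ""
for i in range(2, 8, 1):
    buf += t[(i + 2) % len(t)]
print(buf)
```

gfcgmg

i=2: add t[4]='g' → 'g'
i=3: add t[5]='f' → 'gf'
i=4: add t[6]='c' → 'gfc'
i=5: add t[7]='g' → 'gfcg'
i=6: add t[0]='m' → 'gfcgm'
i=7: add t[1]='g' → 'gfcgmg'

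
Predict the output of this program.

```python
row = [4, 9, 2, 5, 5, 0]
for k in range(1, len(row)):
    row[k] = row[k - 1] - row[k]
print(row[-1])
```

k=1: row[1] = 4-9 = -5 → [4, -5, 2, 5, 5, 0]
k=2: row[2] = (-5)-2 = -7 → [4, -5, -7, 5, 5, 0]
k=3: row[3] = (-7)-5 = -12 → [4, -5, -7, -12, 5, 0]
k=4: row[4] = (-12)-5 = -17 → [4, -5, -7, -12, -17, 0]
k=5: row[5] = (-17)-0 = -17 → [4, -5, -7, -12, -17, -17]

-17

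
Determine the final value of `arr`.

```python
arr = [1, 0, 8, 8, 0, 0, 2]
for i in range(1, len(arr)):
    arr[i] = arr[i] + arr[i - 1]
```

[1, 1, 9, 17, 17, 17, 19]

i=1: arr[1] = 0+1 = 1 → [1, 1, 8, 8, 0, 0, 2]
i=2: arr[2] = 8+1 = 9 → [1, 1, 9, 8, 0, 0, 2]
i=3: arr[3] = 8+9 = 17 → [1, 1, 9, 17, 0, 0, 2]
i=4: arr[4] = 0+17 = 17 → [1, 1, 9, 17, 17, 0, 2]
i=5: arr[5] = 0+17 = 17 → [1, 1, 9, 17, 17, 17, 2]
i=6: arr[6] = 2+17 = 19 → [1, 1, 9, 17, 17, 17, 19]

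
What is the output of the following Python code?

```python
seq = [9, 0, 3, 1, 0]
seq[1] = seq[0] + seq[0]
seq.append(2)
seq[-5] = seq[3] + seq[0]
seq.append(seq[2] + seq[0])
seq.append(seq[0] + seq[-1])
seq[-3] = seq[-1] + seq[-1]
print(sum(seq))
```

seq[1] = seq[0]+seq[0] = 9+9 = 18 → [9, 18, 3, 1, 0]
append 2 → [9, 18, 3, 1, 0, 2]
seq[-5] = seq[3]+seq[0] = 1+9 = 10 → [9, 10, 3, 1, 0, 2]
append seq[2]+seq[0] = 3+9 = 12 → [9, 10, 3, 1, 0, 2, 12]
append seq[0]+seq[-1] = 9+12 = 21 → [9, 10, 3, 1, 0, 2, 12, 21]
seq[-3] = seq[-1]+seq[-1] = 21+21 = 42 → [9, 10, 3, 1, 0, 42, 12, 21]
sum = 98

98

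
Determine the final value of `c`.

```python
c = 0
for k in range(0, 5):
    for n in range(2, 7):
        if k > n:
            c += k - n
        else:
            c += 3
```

70

k=0,n=2: not 0>2, c = 0+3 = 3
k=0,n=3: not 0>3, c = 3+3 = 6
k=0,n=4: not 0>4, c = 6+3 = 9
k=0,n=5: not 0>5, c = 9+3 = 12
k=0,n=6: not 0>6, c = 12+3 = 15
k=1,n=2: not 1>2, c = 15+3 = 18
k=1,n=3: not 1>3, c = 18+3 = 21
k=1,n=4: not 1>4, c = 21+3 = 24
k=1,n=5: not 1>5, c = 24+3 = 27
k=1,n=6: not 1>6, c = 27+3 = 30
k=2,n=2: not 2>2, c = 30+3 = 33
k=2,n=3: not 2>3, c = 33+3 = 36
k=2,n=4: not 2>4, c = 36+3 = 39
k=2,n=5: not 2>5, c = 39+3 = 42
k=2,n=6: not 2>6, c = 42+3 = 45
k=3,n=2: 3>2, c = 45+1 = 46
k=3,n=3: not 3>3, c = 46+3 = 49
k=3,n=4: not 3>4, c = 49+3 = 52
k=3,n=5: not 3>5, c = 52+3 = 55
k=3,n=6: not 3>6, c = 55+3 = 58
k=4,n=2: 4>2, c = 58+2 = 60
k=4,n=3: 4>3, c = 60+1 = 61
k=4,n=4: not 4>4, c = 61+3 = 64
k=4,n=5: not 4>5, c = 64+3 = 67
k=4,n=6: not 4>6, c = 67+3 = 70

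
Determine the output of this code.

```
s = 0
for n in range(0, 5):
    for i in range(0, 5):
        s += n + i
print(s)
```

n=0,i=0: s = 0+0 = 0
n=0,i=1: s = 0+1 = 1
n=0,i=2: s = 1+2 = 3
n=0,i=3: s = 3+3 = 6
n=0,i=4: s = 6+4 = 10
n=1,i=0: s = 10+1 = 11
n=1,i=1: s = 11+2 = 13
n=1,i=2: s = 13+3 = 16
n=1,i=3: s = 16+4 = 20
n=1,i=4: s = 20+5 = 25
n=2,i=0: s = 25+2 = 27
n=2,i=1: s = 27+3 = 30
n=2,i=2: s = 30+4 = 34
n=2,i=3: s = 34+5 = 39
n=2,i=4: s = 39+6 = 45
n=3,i=0: s = 45+3 = 48
n=3,i=1: s = 48+4 = 52
n=3,i=2: s = 52+5 = 57
n=3,i=3: s = 57+6 = 63
n=3,i=4: s = 63+7 = 70
n=4,i=0: s = 70+4 = 74
n=4,i=1: s = 74+5 = 79
n=4,i=2: s = 79+6 = 85
n=4,i=3: s = 85+7 = 92
n=4,i=4: s = 92+8 = 100

100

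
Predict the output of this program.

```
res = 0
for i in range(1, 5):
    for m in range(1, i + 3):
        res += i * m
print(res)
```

i=1,m=1: res = 0+1 = 1
i=1,m=2: res = 1+2 = 3
i=1,m=3: res = 3+3 = 6
i=2,m=1: res = 6+2 = 8
i=2,m=2: res = 8+4 = 12
i=2,m=3: res = 12+6 = 18
i=2,m=4: res = 18+8 = 26
i=3,m=1: res = 26+3 = 29
i=3,m=2: res = 29+6 = 35
i=3,m=3: res = 35+9 = 44
i=3,m=4: res = 44+12 = 56
i=3,m=5: res = 56+15 = 71
i=4,m=1: res = 71+4 = 75
i=4,m=2: res = 75+8 = 83
i=4,m=3: res = 83+12 = 95
i=4,m=4: res = 95+16 = 111
i=4,m=5: res = 111+20 = 131
i=4,m=6: res = 131+24 = 155

155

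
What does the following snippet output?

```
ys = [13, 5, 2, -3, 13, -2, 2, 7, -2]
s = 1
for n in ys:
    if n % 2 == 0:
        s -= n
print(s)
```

1

n=13: not even
n=5: not even
n=2: even, s = 1-2 = -1
n=-3: not even
n=13: not even
n=-2: even, s = (-1)-(-2) = 1
n=2: even, s = 1-2 = -1
n=7: not even
n=-2: even, s = (-1)-(-2) = 1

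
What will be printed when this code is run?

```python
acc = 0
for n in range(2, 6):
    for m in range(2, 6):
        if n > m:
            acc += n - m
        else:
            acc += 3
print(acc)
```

40

n=2,m=2: not 2>2, acc = 0+3 = 3
n=2,m=3: not 2>3, acc = 3+3 = 6
n=2,m=4: not 2>4, acc = 6+3 = 9
n=2,m=5: not 2>5, acc = 9+3 = 12
n=3,m=2: 3>2, acc = 12+1 = 13
n=3,m=3: not 3>3, acc = 13+3 = 16
n=3,m=4: not 3>4, acc = 16+3 = 19
n=3,m=5: not 3>5, acc = 19+3 = 22
n=4,m=2: 4>2, acc = 22+2 = 24
n=4,m=3: 4>3, acc = 24+1 = 25
n=4,m=4: not 4>4, acc = 25+3 = 28
n=4,m=5: not 4>5, acc = 28+3 = 31
n=5,m=2: 5>2, acc = 31+3 = 34
n=5,m=3: 5>3, acc = 34+2 = 36
n=5,m=4: 5>4, acc = 36+1 = 37
n=5,m=5: not 5>5, acc = 37+3 = 40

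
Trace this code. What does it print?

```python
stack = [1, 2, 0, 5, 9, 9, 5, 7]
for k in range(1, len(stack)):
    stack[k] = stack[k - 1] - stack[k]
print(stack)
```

[1, -1, -1, -6, -15, -24, -29, -36]

k=1: stack[1] = 1-2 = -1 → [1, -1, 0, 5, 9, 9, 5, 7]
k=2: stack[2] = (-1)-0 = -1 → [1, -1, -1, 5, 9, 9, 5, 7]
k=3: stack[3] = (-1)-5 = -6 → [1, -1, -1, -6, 9, 9, 5, 7]
k=4: stack[4] = (-6)-9 = -15 → [1, -1, -1, -6, -15, 9, 5, 7]
k=5: stack[5] = (-15)-9 = -24 → [1, -1, -1, -6, -15, -24, 5, 7]
k=6: stack[6] = (-24)-5 = -29 → [1, -1, -1, -6, -15, -24, -29, 7]
k=7: stack[7] = (-29)-7 = -36 → [1, -1, -1, -6, -15, -24, -29, -36]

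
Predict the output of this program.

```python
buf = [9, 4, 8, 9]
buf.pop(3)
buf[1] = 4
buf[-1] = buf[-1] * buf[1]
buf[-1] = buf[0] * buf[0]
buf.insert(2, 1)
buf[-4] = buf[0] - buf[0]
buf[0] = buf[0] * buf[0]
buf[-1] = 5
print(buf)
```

pop(3) removes 9 → [9, 4, 8]
buf[1] = 4 → [9, 4, 8]
buf[-1] = buf[-1]*buf[1] = 8*4 = 32 → [9, 4, 32]
buf[-1] = buf[0]*buf[0] = 9*9 = 81 → [9, 4, 81]
insert 1 at 2 → [9, 4, 1, 81]
buf[-4] = buf[0]-buf[0] = 9-9 = 0 → [0, 4, 1, 81]
buf[0] = buf[0]*buf[0] = 0*0 = 0 → [0, 4, 1, 81]
buf[-1] = 5 → [0, 4, 1, 5]

[0, 4, 1, 5]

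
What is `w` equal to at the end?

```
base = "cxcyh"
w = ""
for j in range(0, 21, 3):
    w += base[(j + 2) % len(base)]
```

'ccyxhcc'

j=0: add base[2]='c' → 'c'
j=3: add base[0]='c' → 'cc'
j=6: add base[3]='y' → 'ccy'
j=9: add base[1]='x' → 'ccyx'
j=12: add base[4]='h' → 'ccyxh'
j=15: add base[2]='c' → 'ccyxhc'
j=18: add base[0]='c' → 'ccyxhcc'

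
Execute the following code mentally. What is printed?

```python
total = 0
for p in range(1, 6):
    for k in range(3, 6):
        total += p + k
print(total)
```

105

p=1,k=3: total = 0+4 = 4
p=1,k=4: total = 4+5 = 9
p=1,k=5: total = 9+6 = 15
p=2,k=3: total = 15+5 = 20
p=2,k=4: total = 20+6 = 26
p=2,k=5: total = 26+7 = 33
p=3,k=3: total = 33+6 = 39
p=3,k=4: total = 39+7 = 46
p=3,k=5: total = 46+8 = 54
p=4,k=3: total = 54+7 = 61
p=4,k=4: total = 61+8 = 69
p=4,k=5: total = 69+9 = 78
p=5,k=3: total = 78+8 = 86
p=5,k=4: total = 86+9 = 95
p=5,k=5: total = 95+10 = 105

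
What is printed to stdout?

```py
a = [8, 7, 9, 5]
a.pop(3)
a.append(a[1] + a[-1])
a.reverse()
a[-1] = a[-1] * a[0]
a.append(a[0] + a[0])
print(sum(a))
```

pop(3) removes 5 → [8, 7, 9]
append a[1]+a[-1] = 7+9 = 16 → [8, 7, 9, 16]
reverse → [16, 9, 7, 8]
a[-1] = a[-1]*a[0] = 8*16 = 128 → [16, 9, 7, 128]
append a[0]+a[0] = 16+16 = 32 → [16, 9, 7, 128, 32]
sum = 192

192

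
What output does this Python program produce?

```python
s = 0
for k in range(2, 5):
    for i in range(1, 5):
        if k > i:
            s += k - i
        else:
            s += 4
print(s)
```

k=2,i=1: 2>1, s = 0+1 = 1
k=2,i=2: not 2>2, s = 1+4 = 5
k=2,i=3: not 2>3, s = 5+4 = 9
k=2,i=4: not 2>4, s = 9+4 = 13
k=3,i=1: 3>1, s = 13+2 = 15
k=3,i=2: 3>2, s = 15+1 = 16
k=3,i=3: not 3>3, s = 16+4 = 20
k=3,i=4: not 3>4, s = 20+4 = 24
k=4,i=1: 4>1, s = 24+3 = 27
k=4,i=2: 4>2, s = 27+2 = 29
k=4,i=3: 4>3, s = 29+1 = 30
k=4,i=4: not 4>4, s = 30+4 = 34

34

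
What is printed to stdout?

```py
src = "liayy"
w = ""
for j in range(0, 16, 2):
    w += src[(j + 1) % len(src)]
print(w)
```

iylayiyl

j=0: add src[1]='i' → 'i'
j=2: add src[3]='y' → 'iy'
j=4: add src[0]='l' → 'iyl'
j=6: add src[2]='a' → 'iyla'
j=8: add src[4]='y' → 'iylay'
j=10: add src[1]='i' → 'iylayi'
j=12: add src[3]='y' → 'iylayiy'
j=14: add src[0]='l' → 'iylayiyl'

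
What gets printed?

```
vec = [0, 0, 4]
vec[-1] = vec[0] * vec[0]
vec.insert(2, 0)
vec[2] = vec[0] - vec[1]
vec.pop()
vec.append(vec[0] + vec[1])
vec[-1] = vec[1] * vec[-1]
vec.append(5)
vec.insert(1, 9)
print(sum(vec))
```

14

vec[-1] = vec[0]*vec[0] = 0*0 = 0 → [0, 0, 0]
insert 0 at 2 → [0, 0, 0, 0]
vec[2] = vec[0]-vec[1] = 0-0 = 0 → [0, 0, 0, 0]
pop() removes 0 → [0, 0, 0]
append vec[0]+vec[1] = 0+0 = 0 → [0, 0, 0, 0]
vec[-1] = vec[1]*vec[-1] = 0*0 = 0 → [0, 0, 0, 0]
append 5 → [0, 0, 0, 0, 5]
insert 9 at 1 → [0, 9, 0, 0, 0, 5]
sum = 14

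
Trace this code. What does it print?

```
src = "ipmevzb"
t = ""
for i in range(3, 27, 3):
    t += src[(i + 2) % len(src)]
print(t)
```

i=3: add src[5]='z' → 'z'
i=6: add src[1]='p' → 'zp'
i=9: add src[4]='v' → 'zpv'
i=12: add src[0]='i' → 'zpvi'
i=15: add src[3]='e' → 'zpvie'
i=18: add src[6]='b' → 'zpvieb'
i=21: add src[2]='m' → 'zpviebm'
i=24: add src[5]='z' → 'zpviebmz'

zpviebmz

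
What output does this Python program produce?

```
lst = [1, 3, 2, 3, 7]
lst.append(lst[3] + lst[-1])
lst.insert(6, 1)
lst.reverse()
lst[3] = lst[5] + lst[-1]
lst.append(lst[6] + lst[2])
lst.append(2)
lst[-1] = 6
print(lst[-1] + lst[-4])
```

append lst[3]+lst[-1] = 3+7 = 10 → [1, 3, 2, 3, 7, 10]
insert 1 at 6 → [1, 3, 2, 3, 7, 10, 1]
reverse → [1, 10, 7, 3, 2, 3, 1]
lst[3] = lst[5]+lst[-1] = 3+1 = 4 → [1, 10, 7, 4, 2, 3, 1]
append lst[6]+lst[2] = 1+7 = 8 → [1, 10, 7, 4, 2, 3, 1, 8]
append 2 → [1, 10, 7, 4, 2, 3, 1, 8, 2]
lst[-1] = 6 → [1, 10, 7, 4, 2, 3, 1, 8, 6]
lst[-1]+lst[-4] = 6+3 = 9

9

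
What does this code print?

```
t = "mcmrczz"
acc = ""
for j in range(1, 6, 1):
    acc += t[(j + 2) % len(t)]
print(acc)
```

j=1: add t[3]='r' → 'r'
j=2: add t[4]='c' → 'rc'
j=3: add t[5]='z' → 'rcz'
j=4: add t[6]='z' → 'rczz'
j=5: add t[0]='m' → 'rczzm'

rczzm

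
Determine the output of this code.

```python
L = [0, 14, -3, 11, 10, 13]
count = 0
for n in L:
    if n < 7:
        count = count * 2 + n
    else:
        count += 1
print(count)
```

n=0: <7, count = 0*2+0 = 0
n=14: not <7, count = 0+1 = 1
n=-3: <7, count = 1*2+(-3) = -1
n=11: not <7, count = (-1)+1 = 0
n=10: not <7, count = 0+1 = 1
n=13: not <7, count = 1+1 = 2

2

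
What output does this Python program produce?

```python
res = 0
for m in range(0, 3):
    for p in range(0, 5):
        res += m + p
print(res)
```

45

m=0,p=0: res = 0+0 = 0
m=0,p=1: res = 0+1 = 1
m=0,p=2: res = 1+2 = 3
m=0,p=3: res = 3+3 = 6
m=0,p=4: res = 6+4 = 10
m=1,p=0: res = 10+1 = 11
m=1,p=1: res = 11+2 = 13
m=1,p=2: res = 13+3 = 16
m=1,p=3: res = 16+4 = 20
m=1,p=4: res = 20+5 = 25
m=2,p=0: res = 25+2 = 27
m=2,p=1: res = 27+3 = 30
m=2,p=2: res = 30+4 = 34
m=2,p=3: res = 34+5 = 39
m=2,p=4: res = 39+6 = 45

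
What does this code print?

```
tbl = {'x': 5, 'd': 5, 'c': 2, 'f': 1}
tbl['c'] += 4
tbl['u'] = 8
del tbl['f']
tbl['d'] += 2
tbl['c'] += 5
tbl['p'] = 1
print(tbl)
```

tbl['c'] = 2+4 = 6 → {'x': 5, 'd': 5, 'c': 6, 'f': 1}
tbl['u'] = 8 → {'x': 5, 'd': 5, 'c': 6, 'f': 1, 'u': 8}
del 'f' → {'x': 5, 'd': 5, 'c': 6, 'u': 8}
tbl['d'] = 5+2 = 7 → {'x': 5, 'd': 7, 'c': 6, 'u': 8}
tbl['c'] = 6+5 = 11 → {'x': 5, 'd': 7, 'c': 11, 'u': 8}
tbl['p'] = 1 → {'x': 5, 'd': 7, 'c': 11, 'u': 8, 'p': 1}

{'x': 5, 'd': 7, 'c': 11, 'u': 8, 'p': 1}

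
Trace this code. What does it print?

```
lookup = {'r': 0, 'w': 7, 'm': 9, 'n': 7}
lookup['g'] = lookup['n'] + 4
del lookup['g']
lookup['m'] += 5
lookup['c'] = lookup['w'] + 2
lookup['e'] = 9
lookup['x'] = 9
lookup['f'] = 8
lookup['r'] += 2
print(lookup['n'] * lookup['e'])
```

63

lookup['g'] = lookup['n']+4 = 11 → {'r': 0, 'w': 7, 'm': 9, 'n': 7, 'g': 11}
del 'g' → {'r': 0, 'w': 7, 'm': 9, 'n': 7}
lookup['m'] = 9+5 = 14 → {'r': 0, 'w': 7, 'm': 14, 'n': 7}
lookup['c'] = lookup['w']+2 = 9 → {'r': 0, 'w': 7, 'm': 14, 'n': 7, 'c': 9}
lookup['e'] = 9 → {'r': 0, 'w': 7, 'm': 14, 'n': 7, 'c': 9, 'e': 9}
lookup['x'] = 9 → {'r': 0, 'w': 7, 'm': 14, 'n': 7, 'c': 9, 'e': 9, 'x': 9}
lookup['f'] = 8 → {'r': 0, 'w': 7, 'm': 14, 'n': 7, 'c': 9, 'e': 9, 'x': 9, 'f': 8}
lookup['r'] = 0+2 = 2 → {'r': 2, 'w': 7, 'm': 14, 'n': 7, 'c': 9, 'e': 9, 'x': 9, 'f': 8}
lookup['n']*lookup['e'] = 7*9 = 63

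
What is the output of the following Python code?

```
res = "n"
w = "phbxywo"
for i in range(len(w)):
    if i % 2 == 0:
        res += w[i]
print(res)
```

i=0: add 'p' → 'np'
i=1: skip
i=2: add 'b' → 'npb'
i=3: skip
i=4: add 'y' → 'npby'
i=5: skip
i=6: add 'o' → 'npbyo'

npbyo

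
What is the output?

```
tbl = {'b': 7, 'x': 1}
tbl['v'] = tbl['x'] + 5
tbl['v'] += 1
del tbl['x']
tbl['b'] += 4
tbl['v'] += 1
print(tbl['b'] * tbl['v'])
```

88

tbl['v'] = tbl['x']+5 = 6 → {'b': 7, 'x': 1, 'v': 6}
tbl['v'] = 6+1 = 7 → {'b': 7, 'x': 1, 'v': 7}
del 'x' → {'b': 7, 'v': 7}
tbl['b'] = 7+4 = 11 → {'b': 11, 'v': 7}
tbl['v'] = 7+1 = 8 → {'b': 11, 'v': 8}
tbl['b']*tbl['v'] = 11*8 = 88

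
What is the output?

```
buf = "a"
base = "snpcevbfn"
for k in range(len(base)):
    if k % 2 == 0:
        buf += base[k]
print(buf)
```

k=0: add 's' → 'as'
k=1: skip
k=2: add 'p' → 'asp'
k=3: skip
k=4: add 'e' → 'aspe'
k=5: skip
k=6: add 'b' → 'aspeb'
k=7: skip
k=8: add 'n' → 'aspebn'

aspebn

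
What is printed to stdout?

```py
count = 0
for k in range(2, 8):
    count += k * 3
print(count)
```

k=2: count = 0+2*3 = 6
k=3: count = 6+3*3 = 15
k=4: count = 15+4*3 = 27
k=5: count = 27+5*3 = 42
k=6: count = 42+6*3 = 60
k=7: count = 60+7*3 = 81

81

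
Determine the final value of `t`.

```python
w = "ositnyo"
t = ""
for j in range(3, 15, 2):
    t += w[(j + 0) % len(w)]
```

'tyoino'

j=3: add w[3]='t' → 't'
j=5: add w[5]='y' → 'ty'
j=7: add w[0]='o' → 'tyo'
j=9: add w[2]='i' → 'tyoi'
j=11: add w[4]='n' → 'tyoin'
j=13: add w[6]='o' → 'tyoino'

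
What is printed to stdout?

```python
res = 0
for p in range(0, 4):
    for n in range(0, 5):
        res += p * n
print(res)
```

p=0,n=0: res = 0+0 = 0
p=0,n=1: res = 0+0 = 0
p=0,n=2: res = 0+0 = 0
p=0,n=3: res = 0+0 = 0
p=0,n=4: res = 0+0 = 0
p=1,n=0: res = 0+0 = 0
p=1,n=1: res = 0+1 = 1
p=1,n=2: res = 1+2 = 3
p=1,n=3: res = 3+3 = 6
p=1,n=4: res = 6+4 = 10
p=2,n=0: res = 10+0 = 10
p=2,n=1: res = 10+2 = 12
p=2,n=2: res = 12+4 = 16
p=2,n=3: res = 16+6 = 22
p=2,n=4: res = 22+8 = 30
p=3,n=0: res = 30+0 = 30
p=3,n=1: res = 30+3 = 33
p=3,n=2: res = 33+6 = 39
p=3,n=3: res = 39+9 = 48
p=3,n=4: res = 48+12 = 60

60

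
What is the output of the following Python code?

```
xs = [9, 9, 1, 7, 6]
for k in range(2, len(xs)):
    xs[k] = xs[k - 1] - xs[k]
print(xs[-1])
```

-5

k=2: xs[2] = 9-1 = 8 → [9, 9, 8, 7, 6]
k=3: xs[3] = 8-7 = 1 → [9, 9, 8, 1, 6]
k=4: xs[4] = 1-6 = -5 → [9, 9, 8, 1, -5]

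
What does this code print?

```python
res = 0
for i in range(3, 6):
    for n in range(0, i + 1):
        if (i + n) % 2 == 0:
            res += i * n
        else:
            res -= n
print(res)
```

69

i=3,n=0: odd sum, res = 0-0 = 0
i=3,n=1: even sum, res = 0+3 = 3
i=3,n=2: odd sum, res = 3-2 = 1
i=3,n=3: even sum, res = 1+9 = 10
i=4,n=0: even sum, res = 10+0 = 10
i=4,n=1: odd sum, res = 10-1 = 9
i=4,n=2: even sum, res = 9+8 = 17
i=4,n=3: odd sum, res = 17-3 = 14
i=4,n=4: even sum, res = 14+16 = 30
i=5,n=0: odd sum, res = 30-0 = 30
i=5,n=1: even sum, res = 30+5 = 35
i=5,n=2: odd sum, res = 35-2 = 33
i=5,n=3: even sum, res = 33+15 = 48
i=5,n=4: odd sum, res = 48-4 = 44
i=5,n=5: even sum, res = 44+25 = 69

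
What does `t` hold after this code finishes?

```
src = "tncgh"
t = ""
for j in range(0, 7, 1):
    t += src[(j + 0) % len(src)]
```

'tncghtn'

j=0: add src[0]='t' → 't'
j=1: add src[1]='n' → 'tn'
j=2: add src[2]='c' → 'tnc'
j=3: add src[3]='g' → 'tncg'
j=4: add src[4]='h' → 'tncgh'
j=5: add src[0]='t' → 'tncght'
j=6: add src[1]='n' → 'tncghtn'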